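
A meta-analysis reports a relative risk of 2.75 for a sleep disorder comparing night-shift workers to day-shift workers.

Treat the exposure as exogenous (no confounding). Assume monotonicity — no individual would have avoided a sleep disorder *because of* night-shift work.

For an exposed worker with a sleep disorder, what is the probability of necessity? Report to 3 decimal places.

Under exogeneity and monotonicity, PN = (RR − 1) / RR = 1 − 1/RR.
PN = (2.75 − 1) / 2.75 = 1.75 / 2.75 ≈ 0.6364

PN ≈ 0.636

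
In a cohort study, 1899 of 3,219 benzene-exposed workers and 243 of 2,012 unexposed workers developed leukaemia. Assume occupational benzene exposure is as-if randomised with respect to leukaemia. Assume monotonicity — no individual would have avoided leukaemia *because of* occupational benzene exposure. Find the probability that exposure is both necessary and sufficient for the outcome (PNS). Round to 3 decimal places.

PNS ≈ 0.469

p₁ = P(outcome | exposed) = 1899/3219 = 0.58993
p₀ = P(outcome | unexposed) = 243/2012 = 0.12078
Under exogeneity and monotonicity, PNS = p₁ − p₀.
PNS = 0.58993 − 0.12078 = 0.46916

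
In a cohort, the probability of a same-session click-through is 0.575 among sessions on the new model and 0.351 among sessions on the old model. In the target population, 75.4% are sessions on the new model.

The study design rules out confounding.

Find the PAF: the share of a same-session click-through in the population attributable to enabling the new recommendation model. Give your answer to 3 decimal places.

PAF ≈ 0.325

Let p₁ = 0.575, p₀ = 0.351.
Overall risk P(Y=1) = π·p₁ + (1−π)·p₀ = 0.754×0.575 + 0.246×0.351 = 0.5199.
Under exogeneity, PAF = [P(Y=1) − p₀] / P(Y=1).
PAF = (0.5199 − 0.351) / 0.5199 ≈ 0.3249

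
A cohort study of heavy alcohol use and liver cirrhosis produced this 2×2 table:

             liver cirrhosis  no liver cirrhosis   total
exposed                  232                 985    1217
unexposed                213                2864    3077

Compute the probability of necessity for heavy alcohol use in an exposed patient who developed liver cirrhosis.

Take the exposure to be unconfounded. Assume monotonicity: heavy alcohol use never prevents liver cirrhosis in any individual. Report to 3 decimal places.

p₁ = P(outcome | exposed) = 232/1217 = 0.19063
p₀ = P(outcome | unexposed) = 213/3077 = 0.069223
Under exogeneity and monotonicity, PN = (p₁ − p₀)/p₁.
PN = (0.19063 − 0.069223) / 0.19063 ≈ 0.6369

PN ≈ 0.637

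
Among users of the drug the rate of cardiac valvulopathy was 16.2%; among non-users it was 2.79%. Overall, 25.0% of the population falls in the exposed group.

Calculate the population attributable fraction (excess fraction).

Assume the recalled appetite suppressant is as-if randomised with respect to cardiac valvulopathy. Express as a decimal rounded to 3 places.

p₁ = 0.162, p₀ = 0.0279.
Overall risk P(Y=1) = π·p₁ + (1−π)·p₀ = 0.25×0.162 + 0.75×0.0279 = 0.061425.
Under exogeneity, PAF = [P(Y=1) − p₀] / P(Y=1).
PAF = (0.061425 − 0.0279) / 0.061425 ≈ 0.5458

PAF ≈ 0.546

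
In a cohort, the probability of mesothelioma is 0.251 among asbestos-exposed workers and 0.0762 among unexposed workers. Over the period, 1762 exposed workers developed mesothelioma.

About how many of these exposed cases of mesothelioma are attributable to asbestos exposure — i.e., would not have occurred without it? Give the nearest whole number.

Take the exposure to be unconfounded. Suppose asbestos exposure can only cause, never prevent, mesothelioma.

Let p₁ = 0.251, p₀ = 0.0762.
PN = (p₁ − p₀)/p₁ = (0.251 − 0.0762) / 0.251 ≈ 0.69641.
Attributable cases ≈ PN × (exposed cases) = 0.69641 × 1762 ≈ 1227.08.

about 1227 cases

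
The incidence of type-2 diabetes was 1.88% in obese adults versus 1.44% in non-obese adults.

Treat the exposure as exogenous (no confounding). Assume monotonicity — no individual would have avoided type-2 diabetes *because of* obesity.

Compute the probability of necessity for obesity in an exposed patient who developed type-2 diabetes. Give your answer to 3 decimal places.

p₁ = 0.0188, p₀ = 0.0144.
Under exogeneity and monotonicity, PN = (p₁ − p₀) / p₁.
PN = (0.0188 − 0.0144) / 0.0188 = 0.0044 / 0.0188 ≈ 0.2340

PN ≈ 0.234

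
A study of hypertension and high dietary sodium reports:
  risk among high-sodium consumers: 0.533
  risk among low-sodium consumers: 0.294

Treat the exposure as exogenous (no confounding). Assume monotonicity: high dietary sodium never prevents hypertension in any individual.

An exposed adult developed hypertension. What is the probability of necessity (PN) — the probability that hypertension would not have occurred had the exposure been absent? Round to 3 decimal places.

PN ≈ 0.448

Let p₁ = 0.533, p₀ = 0.294.
Under exogeneity and monotonicity, PN = (p₁ − p₀) / p₁.
PN = (0.533 − 0.294) / 0.533 = 0.239 / 0.533 ≈ 0.4484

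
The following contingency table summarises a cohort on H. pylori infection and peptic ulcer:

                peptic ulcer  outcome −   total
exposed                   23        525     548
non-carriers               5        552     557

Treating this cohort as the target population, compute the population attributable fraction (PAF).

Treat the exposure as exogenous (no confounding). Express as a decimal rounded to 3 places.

PAF ≈ 0.646

p₁ = P(outcome | exposed) = 23/548 = 0.041971
p₀ = P(outcome | unexposed) = 5/557 = 0.0089767
Exposure prevalence π = 548/1105 = 0.49593; overall risk P(Y=1) = 0.025339.
Under exogeneity, PAF = [P(Y=1) − p₀]/P(Y=1).
PAF = (0.025339 − 0.0089767) / 0.025339 ≈ 0.6457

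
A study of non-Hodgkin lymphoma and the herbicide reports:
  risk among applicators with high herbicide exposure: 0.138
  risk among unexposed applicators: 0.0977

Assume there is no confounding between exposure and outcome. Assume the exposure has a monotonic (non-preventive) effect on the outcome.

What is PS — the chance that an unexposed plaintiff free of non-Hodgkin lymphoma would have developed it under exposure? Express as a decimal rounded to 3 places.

Let p₁ = 0.138, p₀ = 0.0977.
Under exogeneity and monotonicity, PS = (p₁ − p₀) / (1 − p₀).
PS = (0.138 − 0.0977) / (1 − 0.0977) = 0.0403 / 0.9023 ≈ 0.0447

PS ≈ 0.045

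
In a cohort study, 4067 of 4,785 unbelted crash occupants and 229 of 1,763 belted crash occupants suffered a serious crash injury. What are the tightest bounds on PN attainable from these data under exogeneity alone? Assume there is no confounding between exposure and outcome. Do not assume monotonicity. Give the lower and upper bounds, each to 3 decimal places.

p₁ = P(outcome | exposed) = 4067/4785 = 0.84995
p₀ = P(outcome | unexposed) = 229/1763 = 0.12989
Under exogeneity alone the bounds on PN are max{0,(p₁−p₀)/p₁} ≤ PN ≤ min{1,(1−p₀)/p₁}.
  lower = (p₁ − p₀)/p₁ = 0.72006 / 0.84995 ≈ 0.8472
  upper = min{1, (1 − p₀)/p₁} = 0.87011 / 0.84995 ≈ 1.0237 → capped at 1

0.847 ≤ PN ≤ 1.000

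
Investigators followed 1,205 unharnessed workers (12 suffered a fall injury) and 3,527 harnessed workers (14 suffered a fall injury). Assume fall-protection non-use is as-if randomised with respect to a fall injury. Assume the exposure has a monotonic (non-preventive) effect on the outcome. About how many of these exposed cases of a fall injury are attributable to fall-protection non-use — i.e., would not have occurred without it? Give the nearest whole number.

about 7 cases

p₁ = P(outcome | exposed) = 12/1205 = 0.0099585
p₀ = P(outcome | unexposed) = 14/3527 = 0.0039694
PN = (p₁ − p₀)/p₁ = (0.0099585 − 0.0039694) / 0.0099585 ≈ 0.60141.
Attributable cases ≈ PN × (exposed cases) = 0.60141 × 12 ≈ 7.22.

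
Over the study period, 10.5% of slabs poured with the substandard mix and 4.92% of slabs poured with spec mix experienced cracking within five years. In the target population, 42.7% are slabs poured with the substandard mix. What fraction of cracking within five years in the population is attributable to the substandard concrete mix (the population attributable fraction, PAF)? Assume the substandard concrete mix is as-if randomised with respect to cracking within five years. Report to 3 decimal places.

p₁ = 0.105, p₀ = 0.0492.
Overall risk P(Y=1) = π·p₁ + (1−π)·p₀ = 0.427×0.105 + 0.573×0.0492 = 0.073027.
Under exogeneity, PAF = [P(Y=1) − p₀] / P(Y=1).
PAF = (0.073027 − 0.0492) / 0.073027 ≈ 0.3263

PAF ≈ 0.326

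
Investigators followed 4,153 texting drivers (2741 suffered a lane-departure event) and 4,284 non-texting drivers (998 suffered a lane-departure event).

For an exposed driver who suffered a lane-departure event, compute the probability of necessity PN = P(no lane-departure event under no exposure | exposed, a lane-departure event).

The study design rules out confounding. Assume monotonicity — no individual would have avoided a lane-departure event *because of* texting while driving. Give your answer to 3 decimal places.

p₁ = P(outcome | exposed) = 2741/4153 = 0.66
p₀ = P(outcome | unexposed) = 998/4284 = 0.23296
Under exogeneity and monotonicity, PN = (p₁ − p₀) / p₁.
PN = (0.66 − 0.23296) / 0.66 = 0.42704 / 0.66 ≈ 0.6470

PN ≈ 0.647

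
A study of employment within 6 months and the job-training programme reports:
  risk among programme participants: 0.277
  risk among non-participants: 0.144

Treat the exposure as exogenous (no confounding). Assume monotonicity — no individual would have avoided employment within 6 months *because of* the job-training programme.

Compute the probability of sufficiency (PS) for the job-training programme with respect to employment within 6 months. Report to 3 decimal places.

Let p₁ = 0.277, p₀ = 0.144.
Under exogeneity and monotonicity, PS = (p₁ − p₀) / (1 − p₀).
PS = (0.277 − 0.144) / (1 − 0.144) = 0.133 / 0.856 ≈ 0.1554

PS ≈ 0.155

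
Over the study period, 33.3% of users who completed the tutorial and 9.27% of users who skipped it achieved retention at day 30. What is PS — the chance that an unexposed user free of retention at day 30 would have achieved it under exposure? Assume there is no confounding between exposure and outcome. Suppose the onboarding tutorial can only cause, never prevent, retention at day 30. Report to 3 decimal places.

p₁ = 0.333, p₀ = 0.0927.
Under exogeneity and monotonicity, PS = (p₁ − p₀) / (1 − p₀).
PS = (0.333 − 0.0927) / (1 − 0.0927) = 0.2403 / 0.9073 ≈ 0.2649

PS ≈ 0.265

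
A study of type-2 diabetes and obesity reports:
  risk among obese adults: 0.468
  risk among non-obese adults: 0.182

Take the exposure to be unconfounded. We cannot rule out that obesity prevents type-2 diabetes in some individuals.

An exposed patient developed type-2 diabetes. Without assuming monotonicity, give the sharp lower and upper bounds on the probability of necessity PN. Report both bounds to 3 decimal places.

Let p₁ = 0.468, p₀ = 0.182.
Under exogeneity alone the bounds on PN are max{0,(p₁−p₀)/p₁} ≤ PN ≤ min{1,(1−p₀)/p₁}.
  lower = (p₁ − p₀)/p₁ = 0.286 / 0.468 ≈ 0.6111
  upper = min{1, (1 − p₀)/p₁} = 0.818 / 0.468 ≈ 1.7479 → capped at 1

0.611 ≤ PN ≤ 1.000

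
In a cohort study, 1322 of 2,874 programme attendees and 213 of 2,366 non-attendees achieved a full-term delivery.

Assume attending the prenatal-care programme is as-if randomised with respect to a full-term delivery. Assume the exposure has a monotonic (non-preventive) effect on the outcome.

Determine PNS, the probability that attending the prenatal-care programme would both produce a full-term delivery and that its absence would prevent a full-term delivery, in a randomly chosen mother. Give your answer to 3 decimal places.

p₁ = P(outcome | exposed) = 1322/2874 = 0.45999
p₀ = P(outcome | unexposed) = 213/2366 = 0.090025
Under exogeneity and monotonicity, PNS = p₁ − p₀.
PNS = 0.45999 − 0.090025 = 0.36996

PNS ≈ 0.370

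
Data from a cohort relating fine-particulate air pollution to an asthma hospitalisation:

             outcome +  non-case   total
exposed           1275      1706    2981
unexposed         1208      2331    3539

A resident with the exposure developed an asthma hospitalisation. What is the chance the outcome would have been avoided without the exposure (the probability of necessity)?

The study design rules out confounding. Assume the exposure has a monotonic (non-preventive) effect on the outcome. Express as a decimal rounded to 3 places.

PN ≈ 0.202

p₁ = P(outcome | exposed) = 1275/2981 = 0.42771
p₀ = P(outcome | unexposed) = 1208/3539 = 0.34134
Under exogeneity and monotonicity, PN = (p₁ − p₀)/p₁.
PN = (0.42771 − 0.34134) / 0.42771 ≈ 0.2019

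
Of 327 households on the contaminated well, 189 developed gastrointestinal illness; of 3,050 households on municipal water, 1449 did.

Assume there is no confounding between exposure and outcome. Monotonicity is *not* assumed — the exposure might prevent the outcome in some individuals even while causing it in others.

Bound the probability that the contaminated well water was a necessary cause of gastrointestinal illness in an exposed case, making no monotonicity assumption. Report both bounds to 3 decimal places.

0.178 ≤ PN ≤ 0.908

p₁ = P(outcome | exposed) = 189/327 = 0.57798
p₀ = P(outcome | unexposed) = 1449/3050 = 0.47508
Under exogeneity alone the bounds on PN are max{0,(p₁−p₀)/p₁} ≤ PN ≤ min{1,(1−p₀)/p₁}.
  lower = (p₁ − p₀)/p₁ = 0.1029 / 0.57798 ≈ 0.1780
  upper = min{1, (1 − p₀)/p₁} = 0.52492 / 0.57798 ≈ 0.9082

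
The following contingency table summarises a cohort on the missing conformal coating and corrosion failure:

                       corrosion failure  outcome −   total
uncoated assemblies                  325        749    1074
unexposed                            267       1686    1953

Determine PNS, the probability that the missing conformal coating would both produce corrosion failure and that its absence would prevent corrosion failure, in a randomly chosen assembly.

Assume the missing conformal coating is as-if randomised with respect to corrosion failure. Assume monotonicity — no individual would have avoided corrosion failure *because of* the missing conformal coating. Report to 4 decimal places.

p₁ = P(outcome | exposed) = 325/1074 = 0.30261
p₀ = P(outcome | unexposed) = 267/1953 = 0.13671
Under exogeneity and monotonicity, PNS = p₁ − p₀.
PNS = 0.30261 − 0.13671 = 0.16589

PNS ≈ 0.1659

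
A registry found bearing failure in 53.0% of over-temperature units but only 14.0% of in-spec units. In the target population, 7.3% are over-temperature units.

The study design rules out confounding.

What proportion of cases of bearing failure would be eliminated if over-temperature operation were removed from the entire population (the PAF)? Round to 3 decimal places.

p₁ = 0.53, p₀ = 0.14.
Overall risk P(Y=1) = π·p₁ + (1−π)·p₀ = 0.073×0.53 + 0.927×0.14 = 0.16847.
Under exogeneity, PAF = [P(Y=1) − p₀] / P(Y=1).
PAF = (0.16847 − 0.14) / 0.16847 ≈ 0.1690

PAF ≈ 0.169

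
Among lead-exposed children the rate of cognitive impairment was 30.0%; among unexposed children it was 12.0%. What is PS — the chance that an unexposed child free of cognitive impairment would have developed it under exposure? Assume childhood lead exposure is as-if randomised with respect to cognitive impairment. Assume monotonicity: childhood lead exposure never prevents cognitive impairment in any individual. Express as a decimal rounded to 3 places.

p₁ = 0.3, p₀ = 0.12.
Under exogeneity and monotonicity, PS = (p₁ − p₀) / (1 − p₀).
PS = (0.3 − 0.12) / (1 − 0.12) = 0.18 / 0.88 ≈ 0.2045

PS ≈ 0.205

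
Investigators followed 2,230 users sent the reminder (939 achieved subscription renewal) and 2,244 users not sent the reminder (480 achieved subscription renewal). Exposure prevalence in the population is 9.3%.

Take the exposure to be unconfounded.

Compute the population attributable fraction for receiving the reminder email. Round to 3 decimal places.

p₁ = P(outcome | exposed) = 939/2230 = 0.42108
p₀ = P(outcome | unexposed) = 480/2244 = 0.2139
Overall risk P(Y=1) = π·p₁ + (1−π)·p₀ = 0.093×0.42108 + 0.907×0.2139 = 0.23317.
Under exogeneity, PAF = [P(Y=1) − p₀] / P(Y=1).
PAF = (0.23317 − 0.2139) / 0.23317 ≈ 0.0826

PAF ≈ 0.083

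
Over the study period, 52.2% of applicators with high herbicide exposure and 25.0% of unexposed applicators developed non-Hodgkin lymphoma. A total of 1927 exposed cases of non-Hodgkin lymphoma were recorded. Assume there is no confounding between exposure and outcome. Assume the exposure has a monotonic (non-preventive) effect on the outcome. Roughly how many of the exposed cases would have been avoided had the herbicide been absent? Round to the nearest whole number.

about 1004 cases

p₁ = 0.522, p₀ = 0.25.
PN = (p₁ − p₀)/p₁ = (0.522 − 0.25) / 0.522 ≈ 0.52107.
Attributable cases ≈ PN × (exposed cases) = 0.52107 × 1927 ≈ 1004.11.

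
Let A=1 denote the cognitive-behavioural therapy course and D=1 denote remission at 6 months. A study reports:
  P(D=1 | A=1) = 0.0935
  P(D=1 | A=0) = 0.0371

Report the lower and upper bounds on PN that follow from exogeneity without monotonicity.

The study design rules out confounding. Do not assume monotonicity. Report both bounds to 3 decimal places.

Let p₁ = 0.0935, p₀ = 0.0371.
Under exogeneity alone the bounds on PN are max{0,(p₁−p₀)/p₁} ≤ PN ≤ min{1,(1−p₀)/p₁}.
  lower = (p₁ − p₀)/p₁ = 0.0564 / 0.0935 ≈ 0.6032
  upper = min{1, (1 − p₀)/p₁} = 0.9629 / 0.0935 ≈ 10.2984 → capped at 1

0.603 ≤ PN ≤ 1.000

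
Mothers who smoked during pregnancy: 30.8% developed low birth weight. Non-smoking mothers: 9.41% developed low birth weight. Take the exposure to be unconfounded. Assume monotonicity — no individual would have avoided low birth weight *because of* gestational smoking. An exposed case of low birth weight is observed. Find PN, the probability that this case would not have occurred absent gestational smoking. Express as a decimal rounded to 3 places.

p₁ = 0.308, p₀ = 0.0941.
Under exogeneity and monotonicity, PN = (p₁ − p₀) / p₁.
PN = (0.308 − 0.0941) / 0.308 = 0.2139 / 0.308 ≈ 0.6945

PN ≈ 0.694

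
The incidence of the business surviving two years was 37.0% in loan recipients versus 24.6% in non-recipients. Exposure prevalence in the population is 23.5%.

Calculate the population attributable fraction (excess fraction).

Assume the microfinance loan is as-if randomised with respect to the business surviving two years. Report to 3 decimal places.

PAF ≈ 0.106

p₁ = 0.37, p₀ = 0.246.
Overall risk P(Y=1) = π·p₁ + (1−π)·p₀ = 0.235×0.37 + 0.765×0.246 = 0.27514.
Under exogeneity, PAF = [P(Y=1) − p₀] / P(Y=1).
PAF = (0.27514 − 0.246) / 0.27514 ≈ 0.1059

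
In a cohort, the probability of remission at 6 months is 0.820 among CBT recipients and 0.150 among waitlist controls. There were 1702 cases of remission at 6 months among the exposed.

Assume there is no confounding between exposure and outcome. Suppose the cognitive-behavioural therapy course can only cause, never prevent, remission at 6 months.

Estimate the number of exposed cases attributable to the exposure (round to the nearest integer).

about 1391 cases

Let p₁ = 0.82, p₀ = 0.15.
PN = (p₁ − p₀)/p₁ = (0.82 − 0.15) / 0.82 ≈ 0.81707.
Attributable cases ≈ PN × (exposed cases) = 0.81707 × 1702 ≈ 1390.66.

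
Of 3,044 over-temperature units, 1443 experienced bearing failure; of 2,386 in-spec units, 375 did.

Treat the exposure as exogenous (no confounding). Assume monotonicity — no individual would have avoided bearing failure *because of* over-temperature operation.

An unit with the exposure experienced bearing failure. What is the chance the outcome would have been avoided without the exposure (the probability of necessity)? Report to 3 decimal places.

PN ≈ 0.668

p₁ = P(outcome | exposed) = 1443/3044 = 0.47405
p₀ = P(outcome | unexposed) = 375/2386 = 0.15717
Under exogeneity and monotonicity, PN = (p₁ − p₀) / p₁.
PN = (0.47405 − 0.15717) / 0.47405 = 0.31688 / 0.47405 ≈ 0.6685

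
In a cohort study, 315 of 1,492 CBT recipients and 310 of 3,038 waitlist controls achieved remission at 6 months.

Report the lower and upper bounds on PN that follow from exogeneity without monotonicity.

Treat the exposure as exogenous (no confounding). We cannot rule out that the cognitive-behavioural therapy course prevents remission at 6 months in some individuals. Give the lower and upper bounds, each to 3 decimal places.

p₁ = P(outcome | exposed) = 315/1492 = 0.21113
p₀ = P(outcome | unexposed) = 310/3038 = 0.10204
Under exogeneity alone the bounds on PN are max{0,(p₁−p₀)/p₁} ≤ PN ≤ min{1,(1−p₀)/p₁}.
  lower = (p₁ − p₀)/p₁ = 0.10909 / 0.21113 ≈ 0.5167
  upper = min{1, (1 − p₀)/p₁} = 0.89796 / 0.21113 ≈ 4.2532 → capped at 1

0.517 ≤ PN ≤ 1.000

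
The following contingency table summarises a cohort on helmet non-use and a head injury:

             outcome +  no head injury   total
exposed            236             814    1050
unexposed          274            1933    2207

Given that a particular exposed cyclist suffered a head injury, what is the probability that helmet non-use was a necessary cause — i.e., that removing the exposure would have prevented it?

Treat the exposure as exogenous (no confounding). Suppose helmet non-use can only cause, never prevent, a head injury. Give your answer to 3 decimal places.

p₁ = P(outcome | exposed) = 236/1050 = 0.22476
p₀ = P(outcome | unexposed) = 274/2207 = 0.12415
Under exogeneity and monotonicity, PN = (p₁ − p₀) / p₁.
PN = (0.22476 − 0.12415) / 0.22476 = 0.10061 / 0.22476 ≈ 0.4476

PN ≈ 0.448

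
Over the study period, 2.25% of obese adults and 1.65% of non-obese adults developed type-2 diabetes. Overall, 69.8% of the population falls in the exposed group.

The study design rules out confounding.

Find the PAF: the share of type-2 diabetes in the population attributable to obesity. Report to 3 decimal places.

p₁ = 0.0225, p₀ = 0.0165.
Overall risk P(Y=1) = π·p₁ + (1−π)·p₀ = 0.698×0.0225 + 0.302×0.0165 = 0.020688.
Under exogeneity, PAF = [P(Y=1) − p₀] / P(Y=1).
PAF = (0.020688 − 0.0165) / 0.020688 ≈ 0.2024

PAF ≈ 0.202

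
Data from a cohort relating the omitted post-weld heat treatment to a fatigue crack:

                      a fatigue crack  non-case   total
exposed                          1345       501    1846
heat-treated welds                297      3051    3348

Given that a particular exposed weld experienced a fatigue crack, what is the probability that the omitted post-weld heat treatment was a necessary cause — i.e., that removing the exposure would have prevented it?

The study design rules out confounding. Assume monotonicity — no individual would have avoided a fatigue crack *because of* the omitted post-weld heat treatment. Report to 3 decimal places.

p₁ = P(outcome | exposed) = 1345/1846 = 0.7286
p₀ = P(outcome | unexposed) = 297/3348 = 0.08871
Under exogeneity and monotonicity, PN = (p₁ − p₀)/p₁.
PN = (0.7286 − 0.08871) / 0.7286 ≈ 0.8782

PN ≈ 0.878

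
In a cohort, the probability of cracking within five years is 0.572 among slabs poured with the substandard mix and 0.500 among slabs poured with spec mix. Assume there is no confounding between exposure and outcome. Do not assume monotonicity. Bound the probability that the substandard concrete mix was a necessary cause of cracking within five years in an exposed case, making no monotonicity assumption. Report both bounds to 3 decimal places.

0.126 ≤ PN ≤ 0.874

Let p₁ = 0.572, p₀ = 0.5.
Under exogeneity alone the bounds on PN are max{0,(p₁−p₀)/p₁} ≤ PN ≤ min{1,(1−p₀)/p₁}.
  lower = (p₁ − p₀)/p₁ = 0.072 / 0.572 ≈ 0.1259
  upper = min{1, (1 − p₀)/p₁} = 0.5 / 0.572 ≈ 0.8741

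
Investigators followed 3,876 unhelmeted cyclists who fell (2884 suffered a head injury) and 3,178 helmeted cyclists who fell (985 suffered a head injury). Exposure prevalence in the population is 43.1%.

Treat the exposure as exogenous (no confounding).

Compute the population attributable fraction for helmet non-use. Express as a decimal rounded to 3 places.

p₁ = P(outcome | exposed) = 2884/3876 = 0.74407
p₀ = P(outcome | unexposed) = 985/3178 = 0.30994
Overall risk P(Y=1) = π·p₁ + (1−π)·p₀ = 0.431×0.74407 + 0.569×0.30994 = 0.49705.
Under exogeneity, PAF = [P(Y=1) − p₀] / P(Y=1).
PAF = (0.49705 − 0.30994) / 0.49705 ≈ 0.3764

PAF ≈ 0.376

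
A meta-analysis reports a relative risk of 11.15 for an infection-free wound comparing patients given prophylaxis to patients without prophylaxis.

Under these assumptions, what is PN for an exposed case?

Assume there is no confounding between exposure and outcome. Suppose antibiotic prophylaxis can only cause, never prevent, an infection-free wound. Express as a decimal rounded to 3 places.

PN ≈ 0.910

Under exogeneity and monotonicity, PN = (RR − 1) / RR = 1 − 1/RR.
PN = (11.15 − 1) / 11.15 = 10.15 / 11.15 ≈ 0.9103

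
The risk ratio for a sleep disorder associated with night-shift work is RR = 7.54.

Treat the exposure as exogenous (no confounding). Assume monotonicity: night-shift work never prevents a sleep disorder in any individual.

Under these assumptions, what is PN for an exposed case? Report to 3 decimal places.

PN ≈ 0.867

Under exogeneity and monotonicity, PN = (RR − 1) / RR = 1 − 1/RR.
PN = (7.54 − 1) / 7.54 = 6.54 / 7.54 ≈ 0.8674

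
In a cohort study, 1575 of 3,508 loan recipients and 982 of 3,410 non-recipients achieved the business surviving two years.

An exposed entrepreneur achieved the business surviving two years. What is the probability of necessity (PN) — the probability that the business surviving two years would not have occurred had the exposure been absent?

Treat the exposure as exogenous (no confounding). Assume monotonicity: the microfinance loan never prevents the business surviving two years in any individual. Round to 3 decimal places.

p₁ = P(outcome | exposed) = 1575/3508 = 0.44897
p₀ = P(outcome | unexposed) = 982/3410 = 0.28798
Under exogeneity and monotonicity, PN = (p₁ − p₀) / p₁.
PN = (0.44897 − 0.28798) / 0.44897 = 0.161 / 0.44897 ≈ 0.3586

PN ≈ 0.359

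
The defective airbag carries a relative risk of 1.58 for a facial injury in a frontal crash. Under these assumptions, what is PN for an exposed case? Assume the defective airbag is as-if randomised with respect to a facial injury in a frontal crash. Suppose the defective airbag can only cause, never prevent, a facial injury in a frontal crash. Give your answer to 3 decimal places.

Under exogeneity and monotonicity, PN = (RR − 1) / RR = 1 − 1/RR.
PN = (1.58 − 1) / 1.58 = 0.58 / 1.58 ≈ 0.3671

PN ≈ 0.367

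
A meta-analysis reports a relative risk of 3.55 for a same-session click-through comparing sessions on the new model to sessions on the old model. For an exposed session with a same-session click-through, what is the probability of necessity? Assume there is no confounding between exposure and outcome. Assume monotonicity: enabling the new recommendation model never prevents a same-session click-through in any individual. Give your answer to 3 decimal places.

PN ≈ 0.718

Under exogeneity and monotonicity, PN = (RR − 1) / RR = 1 − 1/RR.
PN = (3.55 − 1) / 3.55 = 2.55 / 3.55 ≈ 0.7183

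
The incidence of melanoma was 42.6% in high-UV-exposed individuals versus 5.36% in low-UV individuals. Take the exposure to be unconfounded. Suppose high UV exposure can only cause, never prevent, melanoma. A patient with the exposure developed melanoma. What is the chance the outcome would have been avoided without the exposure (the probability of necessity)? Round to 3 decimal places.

PN ≈ 0.874

p₁ = 0.426, p₀ = 0.0536.
Under exogeneity and monotonicity, PN = (p₁ − p₀) / p₁.
PN = (0.426 − 0.0536) / 0.426 = 0.3724 / 0.426 ≈ 0.8742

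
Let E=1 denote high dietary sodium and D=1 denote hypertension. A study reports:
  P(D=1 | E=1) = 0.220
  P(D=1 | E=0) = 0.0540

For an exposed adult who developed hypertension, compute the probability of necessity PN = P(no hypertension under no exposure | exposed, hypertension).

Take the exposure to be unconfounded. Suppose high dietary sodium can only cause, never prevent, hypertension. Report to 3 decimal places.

PN ≈ 0.755

Let p₁ = 0.22, p₀ = 0.054.
Under exogeneity and monotonicity, PN = (p₁ − p₀) / p₁.
PN = (0.22 − 0.054) / 0.22 = 0.166 / 0.22 ≈ 0.7545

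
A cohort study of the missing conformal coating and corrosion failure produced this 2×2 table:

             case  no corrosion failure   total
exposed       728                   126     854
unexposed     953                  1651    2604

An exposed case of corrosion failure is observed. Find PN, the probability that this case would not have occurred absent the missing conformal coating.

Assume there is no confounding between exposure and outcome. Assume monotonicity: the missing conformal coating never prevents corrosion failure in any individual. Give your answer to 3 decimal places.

p₁ = P(outcome | exposed) = 728/854 = 0.85246
p₀ = P(outcome | unexposed) = 953/2604 = 0.36598
Under exogeneity and monotonicity, PN = (p₁ − p₀) / p₁.
PN = (0.85246 − 0.36598) / 0.85246 = 0.48648 / 0.85246 ≈ 0.5707

PN ≈ 0.571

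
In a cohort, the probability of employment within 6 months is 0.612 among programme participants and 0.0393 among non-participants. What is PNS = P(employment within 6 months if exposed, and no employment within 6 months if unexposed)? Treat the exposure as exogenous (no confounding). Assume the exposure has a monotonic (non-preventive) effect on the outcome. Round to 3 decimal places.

Let p₁ = 0.612, p₀ = 0.0393.
Under exogeneity and monotonicity, PNS = p₁ − p₀.
PNS = 0.612 − 0.0393 = 0.5727

PNS ≈ 0.573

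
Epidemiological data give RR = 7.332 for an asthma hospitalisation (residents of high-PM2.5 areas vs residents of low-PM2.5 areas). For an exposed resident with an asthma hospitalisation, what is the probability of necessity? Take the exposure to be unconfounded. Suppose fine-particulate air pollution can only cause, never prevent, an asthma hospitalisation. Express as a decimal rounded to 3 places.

Under exogeneity and monotonicity, PN = (RR − 1) / RR = 1 − 1/RR.
PN = (7.332 − 1) / 7.332 = 6.332 / 7.332 ≈ 0.8636

PN ≈ 0.864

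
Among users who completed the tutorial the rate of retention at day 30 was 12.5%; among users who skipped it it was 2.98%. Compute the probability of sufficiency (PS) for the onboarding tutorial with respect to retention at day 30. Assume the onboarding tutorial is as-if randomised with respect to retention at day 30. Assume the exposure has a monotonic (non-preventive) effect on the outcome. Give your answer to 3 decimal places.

p₁ = 0.125, p₀ = 0.0298.
Under exogeneity and monotonicity, PS = (p₁ − p₀) / (1 − p₀).
PS = (0.125 − 0.0298) / (1 − 0.0298) = 0.0952 / 0.9702 ≈ 0.0981

PS ≈ 0.098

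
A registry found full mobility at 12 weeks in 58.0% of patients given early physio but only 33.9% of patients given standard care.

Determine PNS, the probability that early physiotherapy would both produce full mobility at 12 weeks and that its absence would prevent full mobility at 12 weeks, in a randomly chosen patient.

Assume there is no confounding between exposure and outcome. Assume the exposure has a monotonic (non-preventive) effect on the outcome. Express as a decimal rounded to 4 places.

p₁ = 0.58, p₀ = 0.339.
Under exogeneity and monotonicity, PNS = p₁ − p₀.
PNS = 0.58 − 0.339 = 0.241

PNS ≈ 0.2410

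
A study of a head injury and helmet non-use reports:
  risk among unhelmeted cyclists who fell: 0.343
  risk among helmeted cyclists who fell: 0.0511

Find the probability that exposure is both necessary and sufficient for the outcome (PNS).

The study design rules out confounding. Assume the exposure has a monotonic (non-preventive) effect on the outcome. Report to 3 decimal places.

PNS ≈ 0.292

Let p₁ = 0.343, p₀ = 0.0511.
Under exogeneity and monotonicity, PNS = p₁ − p₀.
PNS = 0.343 − 0.0511 = 0.2919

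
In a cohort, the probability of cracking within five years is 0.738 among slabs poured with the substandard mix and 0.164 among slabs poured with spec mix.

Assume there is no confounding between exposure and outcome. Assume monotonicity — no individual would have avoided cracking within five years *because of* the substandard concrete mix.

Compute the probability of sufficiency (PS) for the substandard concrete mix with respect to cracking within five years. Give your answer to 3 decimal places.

Let p₁ = 0.738, p₀ = 0.164.
Under exogeneity and monotonicity, PS = (p₁ − p₀) / (1 − p₀).
PS = (0.738 − 0.164) / (1 − 0.164) = 0.574 / 0.836 ≈ 0.6866

PS ≈ 0.687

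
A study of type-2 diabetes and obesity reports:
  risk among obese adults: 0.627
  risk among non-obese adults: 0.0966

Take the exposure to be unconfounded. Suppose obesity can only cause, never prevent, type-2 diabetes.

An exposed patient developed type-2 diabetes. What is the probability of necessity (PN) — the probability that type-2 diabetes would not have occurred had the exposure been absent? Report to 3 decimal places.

Let p₁ = 0.627, p₀ = 0.0966.
Under exogeneity and monotonicity, PN = (p₁ − p₀) / p₁.
PN = (0.627 − 0.0966) / 0.627 = 0.5304 / 0.627 ≈ 0.8459

PN ≈ 0.846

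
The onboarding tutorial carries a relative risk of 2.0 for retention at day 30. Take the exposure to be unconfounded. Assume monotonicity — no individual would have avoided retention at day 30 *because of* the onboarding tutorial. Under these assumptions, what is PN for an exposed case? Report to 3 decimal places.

PN ≈ 0.500

Under exogeneity and monotonicity, PN = (RR − 1) / RR = 1 − 1/RR.
PN = (2.0 − 1) / 2.0 = 1 / 2.0 ≈ 0.5000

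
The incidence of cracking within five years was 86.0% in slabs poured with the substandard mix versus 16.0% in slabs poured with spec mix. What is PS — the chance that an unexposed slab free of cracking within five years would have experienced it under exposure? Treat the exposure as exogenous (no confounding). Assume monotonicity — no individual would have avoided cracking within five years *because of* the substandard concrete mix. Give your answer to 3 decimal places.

PS ≈ 0.833

p₁ = 0.86, p₀ = 0.16.
Under exogeneity and monotonicity, PS = (p₁ − p₀) / (1 − p₀).
PS = (0.86 − 0.16) / (1 − 0.16) = 0.7 / 0.84 ≈ 0.8333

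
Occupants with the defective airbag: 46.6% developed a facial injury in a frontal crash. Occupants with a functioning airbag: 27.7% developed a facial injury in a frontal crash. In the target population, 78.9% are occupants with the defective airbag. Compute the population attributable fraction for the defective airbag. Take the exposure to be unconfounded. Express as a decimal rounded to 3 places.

p₁ = 0.466, p₀ = 0.277.
Overall risk P(Y=1) = π·p₁ + (1−π)·p₀ = 0.789×0.466 + 0.211×0.277 = 0.42612.
Under exogeneity, PAF = [P(Y=1) − p₀] / P(Y=1).
PAF = (0.42612 − 0.277) / 0.42612 ≈ 0.3499

PAF ≈ 0.350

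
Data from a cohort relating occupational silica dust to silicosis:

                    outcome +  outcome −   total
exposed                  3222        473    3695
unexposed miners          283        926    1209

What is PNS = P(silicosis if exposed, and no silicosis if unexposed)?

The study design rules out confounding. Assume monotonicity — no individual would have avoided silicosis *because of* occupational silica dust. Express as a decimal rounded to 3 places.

p₁ = P(outcome | exposed) = 3222/3695 = 0.87199
p₀ = P(outcome | unexposed) = 283/1209 = 0.23408
Under exogeneity and monotonicity, PNS = p₁ − p₀.
PNS = 0.87199 − 0.23408 = 0.63791

PNS ≈ 0.638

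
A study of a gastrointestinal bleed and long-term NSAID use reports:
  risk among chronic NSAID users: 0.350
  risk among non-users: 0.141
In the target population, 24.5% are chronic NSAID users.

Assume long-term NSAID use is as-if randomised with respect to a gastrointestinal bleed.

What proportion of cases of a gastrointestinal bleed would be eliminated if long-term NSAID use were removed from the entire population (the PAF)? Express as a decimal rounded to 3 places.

PAF ≈ 0.266

Let p₁ = 0.35, p₀ = 0.141.
Overall risk P(Y=1) = π·p₁ + (1−π)·p₀ = 0.245×0.35 + 0.755×0.141 = 0.1922.
Under exogeneity, PAF = [P(Y=1) − p₀] / P(Y=1).
PAF = (0.1922 − 0.141) / 0.1922 ≈ 0.2664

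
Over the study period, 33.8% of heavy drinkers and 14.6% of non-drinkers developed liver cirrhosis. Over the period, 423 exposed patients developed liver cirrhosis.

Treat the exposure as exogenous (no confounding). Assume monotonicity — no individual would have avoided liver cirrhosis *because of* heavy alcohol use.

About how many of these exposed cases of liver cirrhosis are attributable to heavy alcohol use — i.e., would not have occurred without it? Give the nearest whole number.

p₁ = 0.338, p₀ = 0.146.
PN = (p₁ − p₀)/p₁ = (0.338 − 0.146) / 0.338 ≈ 0.56805.
Attributable cases ≈ PN × (exposed cases) = 0.56805 × 423 ≈ 240.28.

about 240 cases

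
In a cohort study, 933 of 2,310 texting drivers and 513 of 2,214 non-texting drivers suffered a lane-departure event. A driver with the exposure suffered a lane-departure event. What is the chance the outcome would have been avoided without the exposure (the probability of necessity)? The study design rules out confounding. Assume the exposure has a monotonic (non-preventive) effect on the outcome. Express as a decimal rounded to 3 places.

PN ≈ 0.426

p₁ = P(outcome | exposed) = 933/2310 = 0.4039
p₀ = P(outcome | unexposed) = 513/2214 = 0.23171
Under exogeneity and monotonicity, PN = (p₁ − p₀) / p₁.
PN = (0.4039 − 0.23171) / 0.4039 = 0.17219 / 0.4039 ≈ 0.4263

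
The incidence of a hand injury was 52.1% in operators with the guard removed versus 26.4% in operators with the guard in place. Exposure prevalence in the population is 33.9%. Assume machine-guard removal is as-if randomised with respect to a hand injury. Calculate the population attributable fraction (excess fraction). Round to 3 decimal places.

PAF ≈ 0.248

p₁ = 0.521, p₀ = 0.264.
Overall risk P(Y=1) = π·p₁ + (1−π)·p₀ = 0.339×0.521 + 0.661×0.264 = 0.35112.
Under exogeneity, PAF = [P(Y=1) − p₀] / P(Y=1).
PAF = (0.35112 − 0.264) / 0.35112 ≈ 0.2481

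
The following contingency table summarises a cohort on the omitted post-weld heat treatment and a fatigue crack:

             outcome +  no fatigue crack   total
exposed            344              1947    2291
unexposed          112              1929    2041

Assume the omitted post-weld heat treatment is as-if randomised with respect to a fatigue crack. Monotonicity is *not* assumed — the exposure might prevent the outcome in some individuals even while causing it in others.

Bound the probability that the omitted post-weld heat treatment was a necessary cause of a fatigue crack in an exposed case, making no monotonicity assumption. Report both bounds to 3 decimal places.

p₁ = P(outcome | exposed) = 344/2291 = 0.15015
p₀ = P(outcome | unexposed) = 112/2041 = 0.054875
Under exogeneity alone the bounds on PN are max{0,(p₁−p₀)/p₁} ≤ PN ≤ min{1,(1−p₀)/p₁}.
  lower = (p₁ − p₀)/p₁ = 0.095278 / 0.15015 ≈ 0.6345
  upper = min{1, (1 − p₀)/p₁} = 0.94512 / 0.15015 ≈ 6.2944 → capped at 1

0.635 ≤ PN ≤ 1.000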